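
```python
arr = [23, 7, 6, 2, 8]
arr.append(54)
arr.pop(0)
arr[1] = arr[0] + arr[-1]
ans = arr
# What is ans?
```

Answer: [7, 61, 2, 8, 54]

Derivation:
Trace (tracking ans):
arr = [23, 7, 6, 2, 8]  # -> arr = [23, 7, 6, 2, 8]
arr.append(54)  # -> arr = [23, 7, 6, 2, 8, 54]
arr.pop(0)  # -> arr = [7, 6, 2, 8, 54]
arr[1] = arr[0] + arr[-1]  # -> arr = [7, 61, 2, 8, 54]
ans = arr  # -> ans = [7, 61, 2, 8, 54]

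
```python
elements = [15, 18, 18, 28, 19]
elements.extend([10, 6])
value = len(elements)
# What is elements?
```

Answer: [15, 18, 18, 28, 19, 10, 6]

Derivation:
Trace (tracking elements):
elements = [15, 18, 18, 28, 19]  # -> elements = [15, 18, 18, 28, 19]
elements.extend([10, 6])  # -> elements = [15, 18, 18, 28, 19, 10, 6]
value = len(elements)  # -> value = 7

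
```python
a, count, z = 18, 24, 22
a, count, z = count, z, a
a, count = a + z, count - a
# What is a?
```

Trace (tracking a):
a, count, z = (18, 24, 22)  # -> a = 18, count = 24, z = 22
a, count, z = (count, z, a)  # -> a = 24, count = 22, z = 18
a, count = (a + z, count - a)  # -> a = 42, count = -2

Answer: 42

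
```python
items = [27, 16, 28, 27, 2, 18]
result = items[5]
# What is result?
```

Trace (tracking result):
items = [27, 16, 28, 27, 2, 18]  # -> items = [27, 16, 28, 27, 2, 18]
result = items[5]  # -> result = 18

Answer: 18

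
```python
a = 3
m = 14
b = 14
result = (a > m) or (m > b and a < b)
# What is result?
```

Answer: False

Derivation:
Trace (tracking result):
a = 3  # -> a = 3
m = 14  # -> m = 14
b = 14  # -> b = 14
result = a > m or (m > b and a < b)  # -> result = False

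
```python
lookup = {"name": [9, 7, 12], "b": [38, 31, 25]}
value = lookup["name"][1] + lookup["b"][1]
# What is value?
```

Answer: 38

Derivation:
Trace (tracking value):
lookup = {'name': [9, 7, 12], 'b': [38, 31, 25]}  # -> lookup = {'name': [9, 7, 12], 'b': [38, 31, 25]}
value = lookup['name'][1] + lookup['b'][1]  # -> value = 38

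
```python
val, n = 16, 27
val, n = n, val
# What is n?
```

Trace (tracking n):
val, n = (16, 27)  # -> val = 16, n = 27
val, n = (n, val)  # -> val = 27, n = 16

Answer: 16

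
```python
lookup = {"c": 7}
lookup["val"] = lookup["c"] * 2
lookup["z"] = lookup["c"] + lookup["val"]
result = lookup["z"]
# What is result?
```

Answer: 21

Derivation:
Trace (tracking result):
lookup = {'c': 7}  # -> lookup = {'c': 7}
lookup['val'] = lookup['c'] * 2  # -> lookup = {'c': 7, 'val': 14}
lookup['z'] = lookup['c'] + lookup['val']  # -> lookup = {'c': 7, 'val': 14, 'z': 21}
result = lookup['z']  # -> result = 21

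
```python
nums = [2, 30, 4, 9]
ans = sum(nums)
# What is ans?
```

Trace (tracking ans):
nums = [2, 30, 4, 9]  # -> nums = [2, 30, 4, 9]
ans = sum(nums)  # -> ans = 45

Answer: 45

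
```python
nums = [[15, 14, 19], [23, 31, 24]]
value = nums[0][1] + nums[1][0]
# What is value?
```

Trace (tracking value):
nums = [[15, 14, 19], [23, 31, 24]]  # -> nums = [[15, 14, 19], [23, 31, 24]]
value = nums[0][1] + nums[1][0]  # -> value = 37

Answer: 37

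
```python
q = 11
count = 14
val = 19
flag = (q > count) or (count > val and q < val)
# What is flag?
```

Trace (tracking flag):
q = 11  # -> q = 11
count = 14  # -> count = 14
val = 19  # -> val = 19
flag = q > count or (count > val and q < val)  # -> flag = False

Answer: False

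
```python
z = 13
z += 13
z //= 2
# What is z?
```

Answer: 13

Derivation:
Trace (tracking z):
z = 13  # -> z = 13
z += 13  # -> z = 26
z //= 2  # -> z = 13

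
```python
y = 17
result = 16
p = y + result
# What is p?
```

Answer: 33

Derivation:
Trace (tracking p):
y = 17  # -> y = 17
result = 16  # -> result = 16
p = y + result  # -> p = 33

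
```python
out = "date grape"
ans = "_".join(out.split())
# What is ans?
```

Answer: 'date_grape'

Derivation:
Trace (tracking ans):
out = 'date grape'  # -> out = 'date grape'
ans = '_'.join(out.split())  # -> ans = 'date_grape'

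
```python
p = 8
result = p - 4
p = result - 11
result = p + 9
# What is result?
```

Answer: 2

Derivation:
Trace (tracking result):
p = 8  # -> p = 8
result = p - 4  # -> result = 4
p = result - 11  # -> p = -7
result = p + 9  # -> result = 2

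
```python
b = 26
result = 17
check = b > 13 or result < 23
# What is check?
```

Trace (tracking check):
b = 26  # -> b = 26
result = 17  # -> result = 17
check = b > 13 or result < 23  # -> check = True

Answer: True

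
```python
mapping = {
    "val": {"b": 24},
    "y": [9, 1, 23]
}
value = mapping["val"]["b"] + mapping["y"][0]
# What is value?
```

Trace (tracking value):
mapping = {'val': {'b': 24}, 'y': [9, 1, 23]}  # -> mapping = {'val': {'b': 24}, 'y': [9, 1, 23]}
value = mapping['val']['b'] + mapping['y'][0]  # -> value = 33

Answer: 33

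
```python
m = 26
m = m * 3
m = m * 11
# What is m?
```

Answer: 858

Derivation:
Trace (tracking m):
m = 26  # -> m = 26
m = m * 3  # -> m = 78
m = m * 11  # -> m = 858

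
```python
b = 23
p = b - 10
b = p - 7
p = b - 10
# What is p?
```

Answer: -4

Derivation:
Trace (tracking p):
b = 23  # -> b = 23
p = b - 10  # -> p = 13
b = p - 7  # -> b = 6
p = b - 10  # -> p = -4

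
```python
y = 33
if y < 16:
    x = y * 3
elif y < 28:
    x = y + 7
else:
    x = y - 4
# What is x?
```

Answer: 29

Derivation:
Trace (tracking x):
y = 33  # -> y = 33
if y < 16:  # condition is False
elif y < 28:  # condition is False
else:
    x = y - 4  # -> x = 29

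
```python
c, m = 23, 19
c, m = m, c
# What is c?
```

Trace (tracking c):
c, m = (23, 19)  # -> c = 23, m = 19
c, m = (m, c)  # -> c = 19, m = 23

Answer: 19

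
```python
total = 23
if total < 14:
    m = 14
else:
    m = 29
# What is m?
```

Answer: 29

Derivation:
Trace (tracking m):
total = 23  # -> total = 23
if total < 14:  # condition is False
else:
    m = 29  # -> m = 29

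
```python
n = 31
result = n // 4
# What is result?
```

Trace (tracking result):
n = 31  # -> n = 31
result = n // 4  # -> result = 7

Answer: 7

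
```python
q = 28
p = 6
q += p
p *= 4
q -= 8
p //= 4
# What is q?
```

Trace (tracking q):
q = 28  # -> q = 28
p = 6  # -> p = 6
q += p  # -> q = 34
p *= 4  # -> p = 24
q -= 8  # -> q = 26
p //= 4  # -> p = 6

Answer: 26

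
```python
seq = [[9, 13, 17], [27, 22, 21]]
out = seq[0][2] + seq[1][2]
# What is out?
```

Trace (tracking out):
seq = [[9, 13, 17], [27, 22, 21]]  # -> seq = [[9, 13, 17], [27, 22, 21]]
out = seq[0][2] + seq[1][2]  # -> out = 38

Answer: 38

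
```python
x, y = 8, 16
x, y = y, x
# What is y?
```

Trace (tracking y):
x, y = (8, 16)  # -> x = 8, y = 16
x, y = (y, x)  # -> x = 16, y = 8

Answer: 8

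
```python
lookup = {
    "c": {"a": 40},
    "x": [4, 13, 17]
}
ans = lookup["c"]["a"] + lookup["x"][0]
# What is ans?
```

Answer: 44

Derivation:
Trace (tracking ans):
lookup = {'c': {'a': 40}, 'x': [4, 13, 17]}  # -> lookup = {'c': {'a': 40}, 'x': [4, 13, 17]}
ans = lookup['c']['a'] + lookup['x'][0]  # -> ans = 44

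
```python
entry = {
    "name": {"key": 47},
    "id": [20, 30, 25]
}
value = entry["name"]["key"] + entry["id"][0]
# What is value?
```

Answer: 67

Derivation:
Trace (tracking value):
entry = {'name': {'key': 47}, 'id': [20, 30, 25]}  # -> entry = {'name': {'key': 47}, 'id': [20, 30, 25]}
value = entry['name']['key'] + entry['id'][0]  # -> value = 67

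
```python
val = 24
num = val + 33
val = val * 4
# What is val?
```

Trace (tracking val):
val = 24  # -> val = 24
num = val + 33  # -> num = 57
val = val * 4  # -> val = 96

Answer: 96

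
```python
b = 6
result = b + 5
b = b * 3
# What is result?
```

Trace (tracking result):
b = 6  # -> b = 6
result = b + 5  # -> result = 11
b = b * 3  # -> b = 18

Answer: 11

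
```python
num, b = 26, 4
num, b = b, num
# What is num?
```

Answer: 4

Derivation:
Trace (tracking num):
num, b = (26, 4)  # -> num = 26, b = 4
num, b = (b, num)  # -> num = 4, b = 26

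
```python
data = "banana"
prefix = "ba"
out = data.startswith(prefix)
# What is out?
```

Answer: True

Derivation:
Trace (tracking out):
data = 'banana'  # -> data = 'banana'
prefix = 'ba'  # -> prefix = 'ba'
out = data.startswith(prefix)  # -> out = True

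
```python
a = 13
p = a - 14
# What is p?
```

Answer: -1

Derivation:
Trace (tracking p):
a = 13  # -> a = 13
p = a - 14  # -> p = -1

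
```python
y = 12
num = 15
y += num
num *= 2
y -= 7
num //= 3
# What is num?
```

Answer: 10

Derivation:
Trace (tracking num):
y = 12  # -> y = 12
num = 15  # -> num = 15
y += num  # -> y = 27
num *= 2  # -> num = 30
y -= 7  # -> y = 20
num //= 3  # -> num = 10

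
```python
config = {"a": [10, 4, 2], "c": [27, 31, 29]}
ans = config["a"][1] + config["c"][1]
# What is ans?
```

Trace (tracking ans):
config = {'a': [10, 4, 2], 'c': [27, 31, 29]}  # -> config = {'a': [10, 4, 2], 'c': [27, 31, 29]}
ans = config['a'][1] + config['c'][1]  # -> ans = 35

Answer: 35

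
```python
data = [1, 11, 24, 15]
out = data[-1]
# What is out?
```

Trace (tracking out):
data = [1, 11, 24, 15]  # -> data = [1, 11, 24, 15]
out = data[-1]  # -> out = 15

Answer: 15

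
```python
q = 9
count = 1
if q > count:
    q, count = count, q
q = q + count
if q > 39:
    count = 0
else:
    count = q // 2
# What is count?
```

Trace (tracking count):
q = 9  # -> q = 9
count = 1  # -> count = 1
if q > count:  # condition is True
    q, count = (count, q)  # -> q = 1, count = 9
q = q + count  # -> q = 10
if q > 39:  # condition is False
else:
    count = q // 2  # -> count = 5

Answer: 5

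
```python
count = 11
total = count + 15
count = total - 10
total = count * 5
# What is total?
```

Answer: 80

Derivation:
Trace (tracking total):
count = 11  # -> count = 11
total = count + 15  # -> total = 26
count = total - 10  # -> count = 16
total = count * 5  # -> total = 80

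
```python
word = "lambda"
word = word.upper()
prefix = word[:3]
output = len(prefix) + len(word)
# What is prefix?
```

Trace (tracking prefix):
word = 'lambda'  # -> word = 'lambda'
word = word.upper()  # -> word = 'LAMBDA'
prefix = word[:3]  # -> prefix = 'LAM'
output = len(prefix) + len(word)  # -> output = 9

Answer: 'LAM'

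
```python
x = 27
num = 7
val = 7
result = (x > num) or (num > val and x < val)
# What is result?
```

Answer: True

Derivation:
Trace (tracking result):
x = 27  # -> x = 27
num = 7  # -> num = 7
val = 7  # -> val = 7
result = x > num or (num > val and x < val)  # -> result = True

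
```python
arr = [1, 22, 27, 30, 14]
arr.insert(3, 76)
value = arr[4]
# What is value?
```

Trace (tracking value):
arr = [1, 22, 27, 30, 14]  # -> arr = [1, 22, 27, 30, 14]
arr.insert(3, 76)  # -> arr = [1, 22, 27, 76, 30, 14]
value = arr[4]  # -> value = 30

Answer: 30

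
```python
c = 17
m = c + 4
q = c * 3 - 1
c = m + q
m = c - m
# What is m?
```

Answer: 50

Derivation:
Trace (tracking m):
c = 17  # -> c = 17
m = c + 4  # -> m = 21
q = c * 3 - 1  # -> q = 50
c = m + q  # -> c = 71
m = c - m  # -> m = 50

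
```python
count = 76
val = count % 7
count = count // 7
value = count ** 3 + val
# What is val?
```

Trace (tracking val):
count = 76  # -> count = 76
val = count % 7  # -> val = 6
count = count // 7  # -> count = 10
value = count ** 3 + val  # -> value = 1006

Answer: 6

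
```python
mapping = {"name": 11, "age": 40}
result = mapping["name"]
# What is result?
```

Answer: 11

Derivation:
Trace (tracking result):
mapping = {'name': 11, 'age': 40}  # -> mapping = {'name': 11, 'age': 40}
result = mapping['name']  # -> result = 11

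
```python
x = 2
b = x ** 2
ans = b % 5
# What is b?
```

Answer: 4

Derivation:
Trace (tracking b):
x = 2  # -> x = 2
b = x ** 2  # -> b = 4
ans = b % 5  # -> ans = 4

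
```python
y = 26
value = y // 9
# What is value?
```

Trace (tracking value):
y = 26  # -> y = 26
value = y // 9  # -> value = 2

Answer: 2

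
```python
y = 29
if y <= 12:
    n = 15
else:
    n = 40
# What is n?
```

Answer: 40

Derivation:
Trace (tracking n):
y = 29  # -> y = 29
if y <= 12:  # condition is False
else:
    n = 40  # -> n = 40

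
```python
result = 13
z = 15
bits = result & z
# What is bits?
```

Answer: 13

Derivation:
Trace (tracking bits):
result = 13  # -> result = 13
z = 15  # -> z = 15
bits = result & z  # -> bits = 13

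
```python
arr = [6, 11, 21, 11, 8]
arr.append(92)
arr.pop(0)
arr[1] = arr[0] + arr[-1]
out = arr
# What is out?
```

Answer: [11, 103, 11, 8, 92]

Derivation:
Trace (tracking out):
arr = [6, 11, 21, 11, 8]  # -> arr = [6, 11, 21, 11, 8]
arr.append(92)  # -> arr = [6, 11, 21, 11, 8, 92]
arr.pop(0)  # -> arr = [11, 21, 11, 8, 92]
arr[1] = arr[0] + arr[-1]  # -> arr = [11, 103, 11, 8, 92]
out = arr  # -> out = [11, 103, 11, 8, 92]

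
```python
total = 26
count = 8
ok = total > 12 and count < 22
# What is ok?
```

Answer: True

Derivation:
Trace (tracking ok):
total = 26  # -> total = 26
count = 8  # -> count = 8
ok = total > 12 and count < 22  # -> ok = True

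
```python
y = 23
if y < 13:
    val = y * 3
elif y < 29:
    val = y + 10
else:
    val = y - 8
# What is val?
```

Answer: 33

Derivation:
Trace (tracking val):
y = 23  # -> y = 23
if y < 13:  # condition is False
elif y < 29:  # condition is True
    val = y + 10  # -> val = 33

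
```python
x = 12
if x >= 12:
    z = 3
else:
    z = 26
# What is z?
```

Trace (tracking z):
x = 12  # -> x = 12
if x >= 12:  # condition is True
    z = 3  # -> z = 3

Answer: 3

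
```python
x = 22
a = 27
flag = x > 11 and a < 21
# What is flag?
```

Trace (tracking flag):
x = 22  # -> x = 22
a = 27  # -> a = 27
flag = x > 11 and a < 21  # -> flag = False

Answer: False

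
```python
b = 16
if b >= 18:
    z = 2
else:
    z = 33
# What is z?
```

Trace (tracking z):
b = 16  # -> b = 16
if b >= 18:  # condition is False
else:
    z = 33  # -> z = 33

Answer: 33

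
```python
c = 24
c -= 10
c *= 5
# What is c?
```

Trace (tracking c):
c = 24  # -> c = 24
c -= 10  # -> c = 14
c *= 5  # -> c = 70

Answer: 70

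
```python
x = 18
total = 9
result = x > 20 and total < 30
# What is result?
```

Trace (tracking result):
x = 18  # -> x = 18
total = 9  # -> total = 9
result = x > 20 and total < 30  # -> result = False

Answer: False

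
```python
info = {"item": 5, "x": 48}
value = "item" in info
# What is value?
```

Answer: True

Derivation:
Trace (tracking value):
info = {'item': 5, 'x': 48}  # -> info = {'item': 5, 'x': 48}
value = 'item' in info  # -> value = True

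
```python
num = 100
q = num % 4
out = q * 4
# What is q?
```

Answer: 0

Derivation:
Trace (tracking q):
num = 100  # -> num = 100
q = num % 4  # -> q = 0
out = q * 4  # -> out = 0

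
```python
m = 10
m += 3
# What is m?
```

Trace (tracking m):
m = 10  # -> m = 10
m += 3  # -> m = 13

Answer: 13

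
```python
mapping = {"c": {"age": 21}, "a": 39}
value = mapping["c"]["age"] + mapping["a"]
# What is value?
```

Trace (tracking value):
mapping = {'c': {'age': 21}, 'a': 39}  # -> mapping = {'c': {'age': 21}, 'a': 39}
value = mapping['c']['age'] + mapping['a']  # -> value = 60

Answer: 60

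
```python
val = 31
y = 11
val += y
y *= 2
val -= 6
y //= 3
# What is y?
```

Answer: 7

Derivation:
Trace (tracking y):
val = 31  # -> val = 31
y = 11  # -> y = 11
val += y  # -> val = 42
y *= 2  # -> y = 22
val -= 6  # -> val = 36
y //= 3  # -> y = 7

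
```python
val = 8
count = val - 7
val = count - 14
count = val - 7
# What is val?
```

Answer: -13

Derivation:
Trace (tracking val):
val = 8  # -> val = 8
count = val - 7  # -> count = 1
val = count - 14  # -> val = -13
count = val - 7  # -> count = -20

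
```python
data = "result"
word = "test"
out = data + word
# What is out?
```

Trace (tracking out):
data = 'result'  # -> data = 'result'
word = 'test'  # -> word = 'test'
out = data + word  # -> out = 'resulttest'

Answer: 'resulttest'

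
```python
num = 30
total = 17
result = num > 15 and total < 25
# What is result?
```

Answer: True

Derivation:
Trace (tracking result):
num = 30  # -> num = 30
total = 17  # -> total = 17
result = num > 15 and total < 25  # -> result = True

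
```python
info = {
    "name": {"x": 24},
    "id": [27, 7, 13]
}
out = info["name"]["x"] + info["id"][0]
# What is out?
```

Trace (tracking out):
info = {'name': {'x': 24}, 'id': [27, 7, 13]}  # -> info = {'name': {'x': 24}, 'id': [27, 7, 13]}
out = info['name']['x'] + info['id'][0]  # -> out = 51

Answer: 51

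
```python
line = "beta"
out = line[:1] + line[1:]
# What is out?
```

Trace (tracking out):
line = 'beta'  # -> line = 'beta'
out = line[:1] + line[1:]  # -> out = 'beta'

Answer: 'beta'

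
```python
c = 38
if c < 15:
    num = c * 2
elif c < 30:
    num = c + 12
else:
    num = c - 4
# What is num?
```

Trace (tracking num):
c = 38  # -> c = 38
if c < 15:  # condition is False
elif c < 30:  # condition is False
else:
    num = c - 4  # -> num = 34

Answer: 34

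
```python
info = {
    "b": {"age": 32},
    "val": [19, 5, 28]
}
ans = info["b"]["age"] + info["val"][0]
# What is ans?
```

Answer: 51

Derivation:
Trace (tracking ans):
info = {'b': {'age': 32}, 'val': [19, 5, 28]}  # -> info = {'b': {'age': 32}, 'val': [19, 5, 28]}
ans = info['b']['age'] + info['val'][0]  # -> ans = 51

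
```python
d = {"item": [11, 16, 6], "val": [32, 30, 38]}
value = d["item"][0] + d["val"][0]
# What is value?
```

Answer: 43

Derivation:
Trace (tracking value):
d = {'item': [11, 16, 6], 'val': [32, 30, 38]}  # -> d = {'item': [11, 16, 6], 'val': [32, 30, 38]}
value = d['item'][0] + d['val'][0]  # -> value = 43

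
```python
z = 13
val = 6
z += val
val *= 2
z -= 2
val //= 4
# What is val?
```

Trace (tracking val):
z = 13  # -> z = 13
val = 6  # -> val = 6
z += val  # -> z = 19
val *= 2  # -> val = 12
z -= 2  # -> z = 17
val //= 4  # -> val = 3

Answer: 3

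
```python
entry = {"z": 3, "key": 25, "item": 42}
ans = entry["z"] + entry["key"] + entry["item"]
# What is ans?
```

Answer: 70

Derivation:
Trace (tracking ans):
entry = {'z': 3, 'key': 25, 'item': 42}  # -> entry = {'z': 3, 'key': 25, 'item': 42}
ans = entry['z'] + entry['key'] + entry['item']  # -> ans = 70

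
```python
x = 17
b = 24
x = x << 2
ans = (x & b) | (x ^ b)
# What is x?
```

Trace (tracking x):
x = 17  # -> x = 17
b = 24  # -> b = 24
x = x << 2  # -> x = 68
ans = x & b | x ^ b  # -> ans = 92

Answer: 68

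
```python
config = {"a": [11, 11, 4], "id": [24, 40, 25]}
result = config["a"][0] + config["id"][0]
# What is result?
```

Trace (tracking result):
config = {'a': [11, 11, 4], 'id': [24, 40, 25]}  # -> config = {'a': [11, 11, 4], 'id': [24, 40, 25]}
result = config['a'][0] + config['id'][0]  # -> result = 35

Answer: 35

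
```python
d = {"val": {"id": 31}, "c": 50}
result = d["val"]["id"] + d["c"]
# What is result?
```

Answer: 81

Derivation:
Trace (tracking result):
d = {'val': {'id': 31}, 'c': 50}  # -> d = {'val': {'id': 31}, 'c': 50}
result = d['val']['id'] + d['c']  # -> result = 81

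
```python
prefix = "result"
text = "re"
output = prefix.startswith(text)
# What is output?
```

Answer: True

Derivation:
Trace (tracking output):
prefix = 'result'  # -> prefix = 'result'
text = 're'  # -> text = 're'
output = prefix.startswith(text)  # -> output = True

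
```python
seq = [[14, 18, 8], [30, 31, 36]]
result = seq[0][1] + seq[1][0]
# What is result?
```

Trace (tracking result):
seq = [[14, 18, 8], [30, 31, 36]]  # -> seq = [[14, 18, 8], [30, 31, 36]]
result = seq[0][1] + seq[1][0]  # -> result = 48

Answer: 48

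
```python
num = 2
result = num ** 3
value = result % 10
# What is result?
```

Trace (tracking result):
num = 2  # -> num = 2
result = num ** 3  # -> result = 8
value = result % 10  # -> value = 8

Answer: 8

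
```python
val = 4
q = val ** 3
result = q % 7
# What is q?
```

Answer: 64

Derivation:
Trace (tracking q):
val = 4  # -> val = 4
q = val ** 3  # -> q = 64
result = q % 7  # -> result = 1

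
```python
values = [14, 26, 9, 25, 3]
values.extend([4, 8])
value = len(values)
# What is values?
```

Trace (tracking values):
values = [14, 26, 9, 25, 3]  # -> values = [14, 26, 9, 25, 3]
values.extend([4, 8])  # -> values = [14, 26, 9, 25, 3, 4, 8]
value = len(values)  # -> value = 7

Answer: [14, 26, 9, 25, 3, 4, 8]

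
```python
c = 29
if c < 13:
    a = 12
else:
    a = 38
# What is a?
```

Trace (tracking a):
c = 29  # -> c = 29
if c < 13:  # condition is False
else:
    a = 38  # -> a = 38

Answer: 38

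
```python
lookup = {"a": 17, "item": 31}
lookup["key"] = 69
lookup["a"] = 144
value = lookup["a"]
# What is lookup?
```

Trace (tracking lookup):
lookup = {'a': 17, 'item': 31}  # -> lookup = {'a': 17, 'item': 31}
lookup['key'] = 69  # -> lookup = {'a': 17, 'item': 31, 'key': 69}
lookup['a'] = 144  # -> lookup = {'a': 144, 'item': 31, 'key': 69}
value = lookup['a']  # -> value = 144

Answer: {'a': 144, 'item': 31, 'key': 69}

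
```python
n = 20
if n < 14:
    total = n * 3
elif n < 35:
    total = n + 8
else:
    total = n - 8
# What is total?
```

Answer: 28

Derivation:
Trace (tracking total):
n = 20  # -> n = 20
if n < 14:  # condition is False
elif n < 35:  # condition is True
    total = n + 8  # -> total = 28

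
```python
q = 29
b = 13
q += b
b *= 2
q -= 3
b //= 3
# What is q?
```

Answer: 39

Derivation:
Trace (tracking q):
q = 29  # -> q = 29
b = 13  # -> b = 13
q += b  # -> q = 42
b *= 2  # -> b = 26
q -= 3  # -> q = 39
b //= 3  # -> b = 8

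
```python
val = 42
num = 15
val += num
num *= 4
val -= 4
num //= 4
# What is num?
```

Answer: 15

Derivation:
Trace (tracking num):
val = 42  # -> val = 42
num = 15  # -> num = 15
val += num  # -> val = 57
num *= 4  # -> num = 60
val -= 4  # -> val = 53
num //= 4  # -> num = 15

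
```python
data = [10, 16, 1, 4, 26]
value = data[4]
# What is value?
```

Answer: 26

Derivation:
Trace (tracking value):
data = [10, 16, 1, 4, 26]  # -> data = [10, 16, 1, 4, 26]
value = data[4]  # -> value = 26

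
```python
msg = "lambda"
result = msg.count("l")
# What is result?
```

Answer: 1

Derivation:
Trace (tracking result):
msg = 'lambda'  # -> msg = 'lambda'
result = msg.count('l')  # -> result = 1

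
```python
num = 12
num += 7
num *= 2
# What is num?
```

Trace (tracking num):
num = 12  # -> num = 12
num += 7  # -> num = 19
num *= 2  # -> num = 38

Answer: 38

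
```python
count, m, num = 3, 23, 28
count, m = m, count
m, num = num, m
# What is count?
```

Answer: 23

Derivation:
Trace (tracking count):
count, m, num = (3, 23, 28)  # -> count = 3, m = 23, num = 28
count, m = (m, count)  # -> count = 23, m = 3
m, num = (num, m)  # -> m = 28, num = 3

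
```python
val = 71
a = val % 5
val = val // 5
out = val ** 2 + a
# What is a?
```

Answer: 1

Derivation:
Trace (tracking a):
val = 71  # -> val = 71
a = val % 5  # -> a = 1
val = val // 5  # -> val = 14
out = val ** 2 + a  # -> out = 197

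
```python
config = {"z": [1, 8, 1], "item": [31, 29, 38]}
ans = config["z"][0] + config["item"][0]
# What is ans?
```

Trace (tracking ans):
config = {'z': [1, 8, 1], 'item': [31, 29, 38]}  # -> config = {'z': [1, 8, 1], 'item': [31, 29, 38]}
ans = config['z'][0] + config['item'][0]  # -> ans = 32

Answer: 32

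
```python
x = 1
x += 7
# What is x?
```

Answer: 8

Derivation:
Trace (tracking x):
x = 1  # -> x = 1
x += 7  # -> x = 8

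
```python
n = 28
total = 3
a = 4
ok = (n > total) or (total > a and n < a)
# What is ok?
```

Answer: True

Derivation:
Trace (tracking ok):
n = 28  # -> n = 28
total = 3  # -> total = 3
a = 4  # -> a = 4
ok = n > total or (total > a and n < a)  # -> ok = True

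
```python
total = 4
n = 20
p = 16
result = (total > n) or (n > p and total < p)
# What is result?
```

Trace (tracking result):
total = 4  # -> total = 4
n = 20  # -> n = 20
p = 16  # -> p = 16
result = total > n or (n > p and total < p)  # -> result = True

Answer: True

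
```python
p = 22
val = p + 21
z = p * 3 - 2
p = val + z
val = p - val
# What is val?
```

Trace (tracking val):
p = 22  # -> p = 22
val = p + 21  # -> val = 43
z = p * 3 - 2  # -> z = 64
p = val + z  # -> p = 107
val = p - val  # -> val = 64

Answer: 64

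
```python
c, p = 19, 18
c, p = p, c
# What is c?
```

Answer: 18

Derivation:
Trace (tracking c):
c, p = (19, 18)  # -> c = 19, p = 18
c, p = (p, c)  # -> c = 18, p = 19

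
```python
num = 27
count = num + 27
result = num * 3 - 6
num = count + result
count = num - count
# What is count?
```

Answer: 75

Derivation:
Trace (tracking count):
num = 27  # -> num = 27
count = num + 27  # -> count = 54
result = num * 3 - 6  # -> result = 75
num = count + result  # -> num = 129
count = num - count  # -> count = 75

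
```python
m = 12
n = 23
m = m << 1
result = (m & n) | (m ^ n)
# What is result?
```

Trace (tracking result):
m = 12  # -> m = 12
n = 23  # -> n = 23
m = m << 1  # -> m = 24
result = m & n | m ^ n  # -> result = 31

Answer: 31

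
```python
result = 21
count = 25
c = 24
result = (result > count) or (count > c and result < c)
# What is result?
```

Answer: True

Derivation:
Trace (tracking result):
result = 21  # -> result = 21
count = 25  # -> count = 25
c = 24  # -> c = 24
result = result > count or (count > c and result < c)  # -> result = True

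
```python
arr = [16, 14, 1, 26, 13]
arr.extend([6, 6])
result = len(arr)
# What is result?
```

Answer: 7

Derivation:
Trace (tracking result):
arr = [16, 14, 1, 26, 13]  # -> arr = [16, 14, 1, 26, 13]
arr.extend([6, 6])  # -> arr = [16, 14, 1, 26, 13, 6, 6]
result = len(arr)  # -> result = 7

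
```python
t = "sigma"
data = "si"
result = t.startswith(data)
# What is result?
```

Answer: True

Derivation:
Trace (tracking result):
t = 'sigma'  # -> t = 'sigma'
data = 'si'  # -> data = 'si'
result = t.startswith(data)  # -> result = True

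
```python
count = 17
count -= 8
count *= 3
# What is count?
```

Answer: 27

Derivation:
Trace (tracking count):
count = 17  # -> count = 17
count -= 8  # -> count = 9
count *= 3  # -> count = 27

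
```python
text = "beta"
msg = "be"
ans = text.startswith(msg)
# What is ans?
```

Trace (tracking ans):
text = 'beta'  # -> text = 'beta'
msg = 'be'  # -> msg = 'be'
ans = text.startswith(msg)  # -> ans = True

Answer: True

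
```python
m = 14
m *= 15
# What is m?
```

Trace (tracking m):
m = 14  # -> m = 14
m *= 15  # -> m = 210

Answer: 210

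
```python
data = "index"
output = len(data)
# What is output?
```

Answer: 5

Derivation:
Trace (tracking output):
data = 'index'  # -> data = 'index'
output = len(data)  # -> output = 5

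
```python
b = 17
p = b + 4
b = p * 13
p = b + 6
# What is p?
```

Answer: 279

Derivation:
Trace (tracking p):
b = 17  # -> b = 17
p = b + 4  # -> p = 21
b = p * 13  # -> b = 273
p = b + 6  # -> p = 279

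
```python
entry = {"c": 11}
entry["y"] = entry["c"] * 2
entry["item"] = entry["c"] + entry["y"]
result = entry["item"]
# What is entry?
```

Answer: {'c': 11, 'y': 22, 'item': 33}

Derivation:
Trace (tracking entry):
entry = {'c': 11}  # -> entry = {'c': 11}
entry['y'] = entry['c'] * 2  # -> entry = {'c': 11, 'y': 22}
entry['item'] = entry['c'] + entry['y']  # -> entry = {'c': 11, 'y': 22, 'item': 33}
result = entry['item']  # -> result = 33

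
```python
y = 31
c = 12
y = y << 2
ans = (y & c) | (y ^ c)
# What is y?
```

Answer: 124

Derivation:
Trace (tracking y):
y = 31  # -> y = 31
c = 12  # -> c = 12
y = y << 2  # -> y = 124
ans = y & c | y ^ c  # -> ans = 124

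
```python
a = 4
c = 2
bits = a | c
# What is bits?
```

Answer: 6

Derivation:
Trace (tracking bits):
a = 4  # -> a = 4
c = 2  # -> c = 2
bits = a | c  # -> bits = 6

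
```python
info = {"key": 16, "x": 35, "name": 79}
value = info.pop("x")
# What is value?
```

Trace (tracking value):
info = {'key': 16, 'x': 35, 'name': 79}  # -> info = {'key': 16, 'x': 35, 'name': 79}
value = info.pop('x')  # -> value = 35

Answer: 35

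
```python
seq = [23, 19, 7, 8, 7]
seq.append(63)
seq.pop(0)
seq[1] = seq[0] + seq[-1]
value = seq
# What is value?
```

Answer: [19, 82, 8, 7, 63]

Derivation:
Trace (tracking value):
seq = [23, 19, 7, 8, 7]  # -> seq = [23, 19, 7, 8, 7]
seq.append(63)  # -> seq = [23, 19, 7, 8, 7, 63]
seq.pop(0)  # -> seq = [19, 7, 8, 7, 63]
seq[1] = seq[0] + seq[-1]  # -> seq = [19, 82, 8, 7, 63]
value = seq  # -> value = [19, 82, 8, 7, 63]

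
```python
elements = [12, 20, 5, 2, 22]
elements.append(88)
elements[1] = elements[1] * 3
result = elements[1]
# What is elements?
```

Answer: [12, 60, 5, 2, 22, 88]

Derivation:
Trace (tracking elements):
elements = [12, 20, 5, 2, 22]  # -> elements = [12, 20, 5, 2, 22]
elements.append(88)  # -> elements = [12, 20, 5, 2, 22, 88]
elements[1] = elements[1] * 3  # -> elements = [12, 60, 5, 2, 22, 88]
result = elements[1]  # -> result = 60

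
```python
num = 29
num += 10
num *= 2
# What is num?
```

Trace (tracking num):
num = 29  # -> num = 29
num += 10  # -> num = 39
num *= 2  # -> num = 78

Answer: 78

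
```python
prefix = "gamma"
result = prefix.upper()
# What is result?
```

Trace (tracking result):
prefix = 'gamma'  # -> prefix = 'gamma'
result = prefix.upper()  # -> result = 'GAMMA'

Answer: 'GAMMA'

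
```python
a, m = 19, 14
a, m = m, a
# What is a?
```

Trace (tracking a):
a, m = (19, 14)  # -> a = 19, m = 14
a, m = (m, a)  # -> a = 14, m = 19

Answer: 14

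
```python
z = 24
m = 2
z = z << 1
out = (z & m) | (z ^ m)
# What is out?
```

Trace (tracking out):
z = 24  # -> z = 24
m = 2  # -> m = 2
z = z << 1  # -> z = 48
out = z & m | z ^ m  # -> out = 50

Answer: 50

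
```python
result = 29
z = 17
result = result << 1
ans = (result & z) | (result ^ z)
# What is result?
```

Trace (tracking result):
result = 29  # -> result = 29
z = 17  # -> z = 17
result = result << 1  # -> result = 58
ans = result & z | result ^ z  # -> ans = 59

Answer: 58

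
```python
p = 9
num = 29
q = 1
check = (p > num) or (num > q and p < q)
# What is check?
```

Answer: False

Derivation:
Trace (tracking check):
p = 9  # -> p = 9
num = 29  # -> num = 29
q = 1  # -> q = 1
check = p > num or (num > q and p < q)  # -> check = False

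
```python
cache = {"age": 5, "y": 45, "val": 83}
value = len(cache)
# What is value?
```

Trace (tracking value):
cache = {'age': 5, 'y': 45, 'val': 83}  # -> cache = {'age': 5, 'y': 45, 'val': 83}
value = len(cache)  # -> value = 3

Answer: 3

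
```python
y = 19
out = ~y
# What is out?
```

Trace (tracking out):
y = 19  # -> y = 19
out = ~y  # -> out = -20

Answer: -20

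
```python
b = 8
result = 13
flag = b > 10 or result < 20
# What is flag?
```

Trace (tracking flag):
b = 8  # -> b = 8
result = 13  # -> result = 13
flag = b > 10 or result < 20  # -> flag = True

Answer: True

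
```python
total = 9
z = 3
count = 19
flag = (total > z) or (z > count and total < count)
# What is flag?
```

Trace (tracking flag):
total = 9  # -> total = 9
z = 3  # -> z = 3
count = 19  # -> count = 19
flag = total > z or (z > count and total < count)  # -> flag = True

Answer: True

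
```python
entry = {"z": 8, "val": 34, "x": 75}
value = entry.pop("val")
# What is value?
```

Answer: 34

Derivation:
Trace (tracking value):
entry = {'z': 8, 'val': 34, 'x': 75}  # -> entry = {'z': 8, 'val': 34, 'x': 75}
value = entry.pop('val')  # -> value = 34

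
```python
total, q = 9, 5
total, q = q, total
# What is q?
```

Answer: 9

Derivation:
Trace (tracking q):
total, q = (9, 5)  # -> total = 9, q = 5
total, q = (q, total)  # -> total = 5, q = 9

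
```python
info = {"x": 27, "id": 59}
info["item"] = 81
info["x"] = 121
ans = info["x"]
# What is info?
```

Answer: {'x': 121, 'id': 59, 'item': 81}

Derivation:
Trace (tracking info):
info = {'x': 27, 'id': 59}  # -> info = {'x': 27, 'id': 59}
info['item'] = 81  # -> info = {'x': 27, 'id': 59, 'item': 81}
info['x'] = 121  # -> info = {'x': 121, 'id': 59, 'item': 81}
ans = info['x']  # -> ans = 121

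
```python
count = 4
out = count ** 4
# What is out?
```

Trace (tracking out):
count = 4  # -> count = 4
out = count ** 4  # -> out = 256

Answer: 256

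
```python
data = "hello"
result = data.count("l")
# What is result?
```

Trace (tracking result):
data = 'hello'  # -> data = 'hello'
result = data.count('l')  # -> result = 2

Answer: 2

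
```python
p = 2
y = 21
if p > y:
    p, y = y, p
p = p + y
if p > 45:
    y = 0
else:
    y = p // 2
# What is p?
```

Trace (tracking p):
p = 2  # -> p = 2
y = 21  # -> y = 21
if p > y:  # condition is False
p = p + y  # -> p = 23
if p > 45:  # condition is False
else:
    y = p // 2  # -> y = 11

Answer: 23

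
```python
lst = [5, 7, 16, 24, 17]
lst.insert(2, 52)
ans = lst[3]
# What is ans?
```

Answer: 16

Derivation:
Trace (tracking ans):
lst = [5, 7, 16, 24, 17]  # -> lst = [5, 7, 16, 24, 17]
lst.insert(2, 52)  # -> lst = [5, 7, 52, 16, 24, 17]
ans = lst[3]  # -> ans = 16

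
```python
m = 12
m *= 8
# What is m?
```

Trace (tracking m):
m = 12  # -> m = 12
m *= 8  # -> m = 96

Answer: 96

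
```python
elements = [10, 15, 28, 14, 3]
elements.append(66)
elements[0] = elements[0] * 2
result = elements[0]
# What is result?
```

Answer: 20

Derivation:
Trace (tracking result):
elements = [10, 15, 28, 14, 3]  # -> elements = [10, 15, 28, 14, 3]
elements.append(66)  # -> elements = [10, 15, 28, 14, 3, 66]
elements[0] = elements[0] * 2  # -> elements = [20, 15, 28, 14, 3, 66]
result = elements[0]  # -> result = 20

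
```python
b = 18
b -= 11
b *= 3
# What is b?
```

Trace (tracking b):
b = 18  # -> b = 18
b -= 11  # -> b = 7
b *= 3  # -> b = 21

Answer: 21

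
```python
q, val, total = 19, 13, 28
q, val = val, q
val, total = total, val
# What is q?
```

Answer: 13

Derivation:
Trace (tracking q):
q, val, total = (19, 13, 28)  # -> q = 19, val = 13, total = 28
q, val = (val, q)  # -> q = 13, val = 19
val, total = (total, val)  # -> val = 28, total = 19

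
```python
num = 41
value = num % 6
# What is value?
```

Trace (tracking value):
num = 41  # -> num = 41
value = num % 6  # -> value = 5

Answer: 5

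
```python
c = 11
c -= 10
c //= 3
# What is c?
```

Answer: 0

Derivation:
Trace (tracking c):
c = 11  # -> c = 11
c -= 10  # -> c = 1
c //= 3  # -> c = 0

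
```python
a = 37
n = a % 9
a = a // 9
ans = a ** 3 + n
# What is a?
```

Trace (tracking a):
a = 37  # -> a = 37
n = a % 9  # -> n = 1
a = a // 9  # -> a = 4
ans = a ** 3 + n  # -> ans = 65

Answer: 4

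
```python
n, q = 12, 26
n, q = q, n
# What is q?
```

Answer: 12

Derivation:
Trace (tracking q):
n, q = (12, 26)  # -> n = 12, q = 26
n, q = (q, n)  # -> n = 26, q = 12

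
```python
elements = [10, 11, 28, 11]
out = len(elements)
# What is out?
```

Trace (tracking out):
elements = [10, 11, 28, 11]  # -> elements = [10, 11, 28, 11]
out = len(elements)  # -> out = 4

Answer: 4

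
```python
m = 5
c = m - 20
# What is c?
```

Answer: -15

Derivation:
Trace (tracking c):
m = 5  # -> m = 5
c = m - 20  # -> c = -15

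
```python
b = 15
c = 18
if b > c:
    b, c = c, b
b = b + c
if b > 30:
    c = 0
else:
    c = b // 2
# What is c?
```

Answer: 0

Derivation:
Trace (tracking c):
b = 15  # -> b = 15
c = 18  # -> c = 18
if b > c:  # condition is False
b = b + c  # -> b = 33
if b > 30:  # condition is True
    c = 0  # -> c = 0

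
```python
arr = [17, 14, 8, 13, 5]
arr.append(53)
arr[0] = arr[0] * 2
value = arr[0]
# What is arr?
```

Answer: [34, 14, 8, 13, 5, 53]

Derivation:
Trace (tracking arr):
arr = [17, 14, 8, 13, 5]  # -> arr = [17, 14, 8, 13, 5]
arr.append(53)  # -> arr = [17, 14, 8, 13, 5, 53]
arr[0] = arr[0] * 2  # -> arr = [34, 14, 8, 13, 5, 53]
value = arr[0]  # -> value = 34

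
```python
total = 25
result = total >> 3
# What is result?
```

Trace (tracking result):
total = 25  # -> total = 25
result = total >> 3  # -> result = 3

Answer: 3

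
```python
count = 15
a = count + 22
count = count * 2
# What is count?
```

Trace (tracking count):
count = 15  # -> count = 15
a = count + 22  # -> a = 37
count = count * 2  # -> count = 30

Answer: 30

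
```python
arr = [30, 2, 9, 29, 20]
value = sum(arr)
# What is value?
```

Answer: 90

Derivation:
Trace (tracking value):
arr = [30, 2, 9, 29, 20]  # -> arr = [30, 2, 9, 29, 20]
value = sum(arr)  # -> value = 90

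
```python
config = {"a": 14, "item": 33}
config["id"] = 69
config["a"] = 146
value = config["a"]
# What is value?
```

Answer: 146

Derivation:
Trace (tracking value):
config = {'a': 14, 'item': 33}  # -> config = {'a': 14, 'item': 33}
config['id'] = 69  # -> config = {'a': 14, 'item': 33, 'id': 69}
config['a'] = 146  # -> config = {'a': 146, 'item': 33, 'id': 69}
value = config['a']  # -> value = 146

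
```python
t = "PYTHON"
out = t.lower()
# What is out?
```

Trace (tracking out):
t = 'PYTHON'  # -> t = 'PYTHON'
out = t.lower()  # -> out = 'python'

Answer: 'python'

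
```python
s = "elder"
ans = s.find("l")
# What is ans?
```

Answer: 1

Derivation:
Trace (tracking ans):
s = 'elder'  # -> s = 'elder'
ans = s.find('l')  # -> ans = 1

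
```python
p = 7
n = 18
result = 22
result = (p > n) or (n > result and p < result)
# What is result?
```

Answer: False

Derivation:
Trace (tracking result):
p = 7  # -> p = 7
n = 18  # -> n = 18
result = 22  # -> result = 22
result = p > n or (n > result and p < result)  # -> result = False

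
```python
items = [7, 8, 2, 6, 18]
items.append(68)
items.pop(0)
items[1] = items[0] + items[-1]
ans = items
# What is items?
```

Answer: [8, 76, 6, 18, 68]

Derivation:
Trace (tracking items):
items = [7, 8, 2, 6, 18]  # -> items = [7, 8, 2, 6, 18]
items.append(68)  # -> items = [7, 8, 2, 6, 18, 68]
items.pop(0)  # -> items = [8, 2, 6, 18, 68]
items[1] = items[0] + items[-1]  # -> items = [8, 76, 6, 18, 68]
ans = items  # -> ans = [8, 76, 6, 18, 68]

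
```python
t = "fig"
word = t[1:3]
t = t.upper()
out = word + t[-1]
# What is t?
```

Answer: 'FIG'

Derivation:
Trace (tracking t):
t = 'fig'  # -> t = 'fig'
word = t[1:3]  # -> word = 'ig'
t = t.upper()  # -> t = 'FIG'
out = word + t[-1]  # -> out = 'igG'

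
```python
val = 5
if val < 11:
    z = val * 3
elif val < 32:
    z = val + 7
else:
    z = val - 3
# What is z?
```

Answer: 15

Derivation:
Trace (tracking z):
val = 5  # -> val = 5
if val < 11:  # condition is True
    z = val * 3  # -> z = 15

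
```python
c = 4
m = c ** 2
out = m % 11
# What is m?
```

Trace (tracking m):
c = 4  # -> c = 4
m = c ** 2  # -> m = 16
out = m % 11  # -> out = 5

Answer: 16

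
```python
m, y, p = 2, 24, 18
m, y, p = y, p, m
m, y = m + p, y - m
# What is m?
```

Answer: 26

Derivation:
Trace (tracking m):
m, y, p = (2, 24, 18)  # -> m = 2, y = 24, p = 18
m, y, p = (y, p, m)  # -> m = 24, y = 18, p = 2
m, y = (m + p, y - m)  # -> m = 26, y = -6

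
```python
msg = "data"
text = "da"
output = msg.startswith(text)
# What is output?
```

Trace (tracking output):
msg = 'data'  # -> msg = 'data'
text = 'da'  # -> text = 'da'
output = msg.startswith(text)  # -> output = True

Answer: True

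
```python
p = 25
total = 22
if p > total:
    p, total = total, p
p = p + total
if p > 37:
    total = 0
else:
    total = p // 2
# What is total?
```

Trace (tracking total):
p = 25  # -> p = 25
total = 22  # -> total = 22
if p > total:  # condition is True
    p, total = (total, p)  # -> p = 22, total = 25
p = p + total  # -> p = 47
if p > 37:  # condition is True
    total = 0  # -> total = 0

Answer: 0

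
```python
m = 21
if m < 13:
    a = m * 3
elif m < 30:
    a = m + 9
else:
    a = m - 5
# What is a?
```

Trace (tracking a):
m = 21  # -> m = 21
if m < 13:  # condition is False
elif m < 30:  # condition is True
    a = m + 9  # -> a = 30

Answer: 30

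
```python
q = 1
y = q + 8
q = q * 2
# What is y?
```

Trace (tracking y):
q = 1  # -> q = 1
y = q + 8  # -> y = 9
q = q * 2  # -> q = 2

Answer: 9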